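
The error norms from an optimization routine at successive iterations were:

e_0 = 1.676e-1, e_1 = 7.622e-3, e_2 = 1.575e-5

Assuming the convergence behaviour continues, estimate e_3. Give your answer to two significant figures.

6.7e-11

First estimate the order: p ≈ ln(e_2/e_1) / ln(e_1/e_0) = ln(1.575e-5/7.622e-3)/ln(7.622e-3/1.676e-1) = ln(0.00206639)/ln(0.0454773) ≈ 2.0003.
Then e_3 ≈ e_2·(e_2/e_1)^p = 1.575e-5·(0.00206639)^2.0003 = 1.575e-5·4.26206e-06 ≈ 6.713e-11.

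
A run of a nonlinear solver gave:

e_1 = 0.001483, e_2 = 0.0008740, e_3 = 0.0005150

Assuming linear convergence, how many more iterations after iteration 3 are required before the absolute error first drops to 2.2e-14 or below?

46

Rate ρ ≈ e_3/e_2 = 0.0005150/0.0008740 = 0.5892.
After j more steps, e_{3+j} ≈ 0.0005150·ρ^j; need ρ^j ≤ 2.2e-14/0.0005150 = 4.27184e-11.
j ≥ ln(4.27184e-11)/ln(0.5892) = -23.8764/-0.52899 = 45.136.
So 46 more iterations are needed.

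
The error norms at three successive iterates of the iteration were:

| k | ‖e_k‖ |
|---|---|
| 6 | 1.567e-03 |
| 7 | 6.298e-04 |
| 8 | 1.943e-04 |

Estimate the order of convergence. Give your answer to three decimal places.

1.290

p ≈ ln(‖e_8‖/‖e_7‖) / ln(‖e_7‖/‖e_6‖)
  = ln(1.943e-04/6.298e-04) / ln(6.298e-04/1.567e-03)
  = ln(0.308511) / ln(0.401914)
  = -1.175998 / -0.911517 ≈ 1.290155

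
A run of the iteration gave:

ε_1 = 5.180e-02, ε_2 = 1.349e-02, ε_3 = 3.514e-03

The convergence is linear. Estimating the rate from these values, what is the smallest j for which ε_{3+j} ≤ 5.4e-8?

9

Rate ρ ≈ ε_3/ε_2 = 3.514e-03/1.349e-02 = 0.2605.
After j more steps, ε_{3+j} ≈ 3.514e-03·ρ^j; need ρ^j ≤ 5.4e-8/3.514e-03 = 1.53671e-05.
j ≥ ln(1.53671e-05)/ln(0.2605) = -11.0833/-1.34515 = 8.239.
So 9 more iterations are needed.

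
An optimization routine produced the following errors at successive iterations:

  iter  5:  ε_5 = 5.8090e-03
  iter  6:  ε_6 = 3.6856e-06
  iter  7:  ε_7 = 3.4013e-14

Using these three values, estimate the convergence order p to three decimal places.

p ≈ ln(ε_7/ε_6) / ln(ε_6/ε_5)
  = ln(3.4013e-14/3.6856e-06) / ln(3.6856e-06/5.8090e-03)
  = ln(9.22862e-09) / ln(0.000634464)
  = -18.500956 / -7.362730 ≈ 2.512785

2.513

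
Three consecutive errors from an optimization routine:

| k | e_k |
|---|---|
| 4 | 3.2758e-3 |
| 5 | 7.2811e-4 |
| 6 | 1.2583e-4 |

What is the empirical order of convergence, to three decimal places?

1.167

p ≈ ln(e_6/e_5) / ln(e_5/e_4)
  = ln(1.2583e-4/7.2811e-4) / ln(7.2811e-4/3.2758e-3)
  = ln(0.172817) / ln(0.222269)
  = -1.755522 / -1.503867 ≈ 1.167339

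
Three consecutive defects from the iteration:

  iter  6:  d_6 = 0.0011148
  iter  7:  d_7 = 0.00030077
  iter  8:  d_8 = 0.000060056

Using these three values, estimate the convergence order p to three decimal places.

p ≈ ln(d_8/d_7) / ln(d_7/d_6)
  = ln(0.000060056/0.00030077) / ln(0.00030077/0.0011148)
  = ln(0.199674) / ln(0.269797)
  = -1.611069 / -1.310085 ≈ 1.229744

1.230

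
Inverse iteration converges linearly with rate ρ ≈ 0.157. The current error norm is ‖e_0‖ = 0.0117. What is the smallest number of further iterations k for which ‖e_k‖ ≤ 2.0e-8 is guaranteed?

8

After k steps, ‖e_k‖ ≈ 0.0117·0.157^k.
Need 0.157^k ≤ 2.0e-8/0.0117 = 1.7094e-06.
k ≥ ln(1.7094e-06)/ln(0.157) = -13.2794/-1.85151 = 7.172.
Smallest integer k = 8.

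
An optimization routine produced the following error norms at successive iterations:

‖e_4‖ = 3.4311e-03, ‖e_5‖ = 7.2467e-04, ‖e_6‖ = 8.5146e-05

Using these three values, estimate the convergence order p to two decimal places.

p ≈ ln(‖e_6‖/‖e_5‖) / ln(‖e_5‖/‖e_4‖)
  = ln(8.5146e-05/7.2467e-04) / ln(7.2467e-04/3.4311e-03)
  = ln(0.117496) / ln(0.211206)
  = -2.14135 / -1.55492 ≈ 1.37714

1.38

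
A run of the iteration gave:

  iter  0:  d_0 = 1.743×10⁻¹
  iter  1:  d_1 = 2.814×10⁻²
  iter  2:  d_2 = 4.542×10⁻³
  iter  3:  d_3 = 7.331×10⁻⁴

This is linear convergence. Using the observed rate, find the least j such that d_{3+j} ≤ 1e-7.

Rate ρ ≈ d_3/d_2 = 7.331×10⁻⁴/4.542×10⁻³ = 0.1614.
After j more steps, d_{3+j} ≈ 7.331×10⁻⁴·ρ^j; need ρ^j ≤ 1e-7/7.331×10⁻⁴ = 0.000136407.
j ≥ ln(0.000136407)/ln(0.1614) = -8.8999/-1.82387 = 4.880.
So 5 more iterations are needed.

5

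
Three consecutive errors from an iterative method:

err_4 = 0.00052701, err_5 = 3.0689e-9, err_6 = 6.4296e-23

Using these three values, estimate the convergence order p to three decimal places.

2.613

p ≈ ln(err_6/err_5) / ln(err_5/err_4)
  = ln(6.4296e-23/3.0689e-9) / ln(3.0689e-9/0.00052701)
  = ln(2.09508e-14) / ln(5.82323e-06)
  = -31.496600 / -12.053655 ≈ 2.613033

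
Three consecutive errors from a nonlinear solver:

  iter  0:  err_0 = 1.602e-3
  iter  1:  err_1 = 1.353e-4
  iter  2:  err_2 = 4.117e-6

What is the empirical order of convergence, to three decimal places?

p ≈ ln(err_2/err_1) / ln(err_1/err_0)
  = ln(4.117e-6/1.353e-4) / ln(1.353e-4/1.602e-3)
  = ln(0.0304287) / ln(0.0844569)
  = -3.492369 / -2.471514 ≈ 1.413048

1.413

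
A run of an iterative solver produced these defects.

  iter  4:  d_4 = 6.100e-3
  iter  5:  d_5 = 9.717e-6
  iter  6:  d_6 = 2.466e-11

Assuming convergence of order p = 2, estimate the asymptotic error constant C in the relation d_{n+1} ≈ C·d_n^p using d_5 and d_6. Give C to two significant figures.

0.26

C ≈ d_6 / d_5^2
  = 2.466e-11 / (9.717e-6)^2
  = 2.466e-11 / 9.44201e-11 ≈ 0.26117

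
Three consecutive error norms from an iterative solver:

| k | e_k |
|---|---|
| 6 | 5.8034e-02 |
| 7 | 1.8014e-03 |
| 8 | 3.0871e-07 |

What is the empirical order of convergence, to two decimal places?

p ≈ ln(e_8/e_7) / ln(e_7/e_6)
  = ln(3.0871e-07/1.8014e-03) / ln(1.8014e-03/5.8034e-02)
  = ln(0.000171372) / ln(0.0310404)
  = -8.67167 / -3.47247 ≈ 2.49726

2.50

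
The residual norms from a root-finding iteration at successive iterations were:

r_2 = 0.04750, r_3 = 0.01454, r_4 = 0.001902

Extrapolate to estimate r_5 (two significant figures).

5.8e-5

First estimate the order: p ≈ ln(r_4/r_3) / ln(r_3/r_2) = ln(0.001902/0.01454)/ln(0.01454/0.04750) = ln(0.130812)/ln(0.306105) ≈ 1.7182.
Then r_5 ≈ r_4·(r_4/r_3)^p = 0.001902·(0.130812)^1.7182 = 0.001902·0.0303546 ≈ 5.773e-05.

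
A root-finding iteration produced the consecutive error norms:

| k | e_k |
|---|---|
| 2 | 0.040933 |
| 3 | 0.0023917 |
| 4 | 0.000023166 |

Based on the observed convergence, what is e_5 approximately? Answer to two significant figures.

First estimate the order: p ≈ ln(e_4/e_3) / ln(e_3/e_2) = ln(0.000023166/0.0023917)/ln(0.0023917/0.040933) = ln(0.009686)/ln(0.0584296) ≈ 1.6328.
Then e_5 ≈ e_4·(e_4/e_3)^p = 0.000023166·(0.009686)^1.6328 = 0.000023166·0.000514964 ≈ 1.193e-08.

1.2e-8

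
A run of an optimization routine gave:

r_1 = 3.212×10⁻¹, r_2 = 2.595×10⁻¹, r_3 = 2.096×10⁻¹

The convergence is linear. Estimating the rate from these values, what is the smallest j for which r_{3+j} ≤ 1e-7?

69

Rate ρ ≈ r_3/r_2 = 2.096×10⁻¹/2.595×10⁻¹ = 0.8077.
After j more steps, r_{3+j} ≈ 2.096×10⁻¹·ρ^j; need ρ^j ≤ 1e-7/2.096×10⁻¹ = 4.77099e-07.
j ≥ ln(4.77099e-07)/ln(0.8077) = -14.5555/-0.21356 = 68.156.
So 69 more iterations are needed.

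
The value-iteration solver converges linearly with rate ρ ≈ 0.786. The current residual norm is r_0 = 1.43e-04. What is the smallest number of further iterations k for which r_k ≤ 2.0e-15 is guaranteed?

After k steps, r_k ≈ 1.43e-04·0.786^k.
Need 0.786^k ≤ 2.0e-15/1.43e-04 = 1.3986e-11.
k ≥ ln(1.3986e-11)/ln(0.786) = -24.9930/-0.24080 = 103.792.
Smallest integer k = 104.

104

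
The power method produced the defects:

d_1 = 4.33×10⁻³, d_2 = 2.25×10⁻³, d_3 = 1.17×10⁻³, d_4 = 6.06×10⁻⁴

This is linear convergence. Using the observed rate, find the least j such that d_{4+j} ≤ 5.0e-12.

29

Rate ρ ≈ d_4/d_3 = 6.06×10⁻⁴/1.17×10⁻³ = 0.5179.
After j more steps, d_{4+j} ≈ 6.06×10⁻⁴·ρ^j; need ρ^j ≤ 5.0e-12/6.06×10⁻⁴ = 8.25083e-09.
j ≥ ln(8.25083e-09)/ln(0.5179) = -18.6130/-0.65797 = 28.289.
So 29 more iterations are needed.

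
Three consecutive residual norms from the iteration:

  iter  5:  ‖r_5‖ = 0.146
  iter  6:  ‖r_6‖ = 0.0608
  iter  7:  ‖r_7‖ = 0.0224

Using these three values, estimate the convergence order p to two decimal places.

p ≈ ln(‖r_7‖/‖r_6‖) / ln(‖r_6‖/‖r_5‖)
  = ln(0.0224/0.0608) / ln(0.0608/0.146)
  = ln(0.368421) / ln(0.416438)
  = -0.99853 / -0.87602 ≈ 1.13985

1.14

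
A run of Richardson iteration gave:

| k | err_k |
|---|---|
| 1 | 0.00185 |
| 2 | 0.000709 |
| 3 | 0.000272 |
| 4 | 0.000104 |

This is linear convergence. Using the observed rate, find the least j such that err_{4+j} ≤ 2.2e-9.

Rate ρ ≈ err_4/err_3 = 0.000104/0.000272 = 0.3824.
After j more steps, err_{4+j} ≈ 0.000104·ρ^j; need ρ^j ≤ 2.2e-9/0.000104 = 2.11538e-05.
j ≥ ln(2.11538e-05)/ln(0.3824) = -10.7637/-0.96129 = 11.197.
So 12 more iterations are needed.

12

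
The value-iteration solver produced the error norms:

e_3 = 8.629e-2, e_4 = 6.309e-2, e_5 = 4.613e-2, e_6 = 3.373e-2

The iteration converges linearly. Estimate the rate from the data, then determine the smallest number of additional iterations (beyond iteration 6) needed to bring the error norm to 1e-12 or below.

78

Rate ρ ≈ e_6/e_5 = 3.373e-2/4.613e-2 = 0.7312.
After j more steps, e_{6+j} ≈ 3.373e-2·ρ^j; need ρ^j ≤ 1e-12/3.373e-2 = 2.96472e-11.
j ≥ ln(2.96472e-11)/ln(0.7312) = -24.2417/-0.31307 = 77.432.
So 78 more iterations are needed.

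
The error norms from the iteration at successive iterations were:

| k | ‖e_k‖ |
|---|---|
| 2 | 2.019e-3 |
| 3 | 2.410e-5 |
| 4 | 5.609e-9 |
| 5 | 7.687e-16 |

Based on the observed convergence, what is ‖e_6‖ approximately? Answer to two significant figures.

First estimate the order: p ≈ ln(‖e_5‖/‖e_4‖) / ln(‖e_4‖/‖e_3‖) = ln(7.687e-16/5.609e-9)/ln(5.609e-9/2.410e-5) = ln(1.37048e-07)/ln(0.000232739) ≈ 1.8890.
Then ‖e_6‖ ≈ ‖e_5‖·(‖e_5‖/‖e_4‖)^p = 7.687e-16·(1.37048e-07)^1.8890 = 7.687e-16·1.08531e-13 ≈ 8.343e-29.

8.3e-29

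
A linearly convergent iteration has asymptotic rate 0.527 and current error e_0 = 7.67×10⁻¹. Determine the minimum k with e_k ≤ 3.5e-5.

16

After k steps, e_k ≈ 7.67×10⁻¹·0.527^k.
Need 0.527^k ≤ 3.5e-5/7.67×10⁻¹ = 4.56323e-05.
k ≥ ln(4.56323e-05)/ln(0.527) = -9.9949/-0.64055 = 15.604.
Smallest integer k = 16.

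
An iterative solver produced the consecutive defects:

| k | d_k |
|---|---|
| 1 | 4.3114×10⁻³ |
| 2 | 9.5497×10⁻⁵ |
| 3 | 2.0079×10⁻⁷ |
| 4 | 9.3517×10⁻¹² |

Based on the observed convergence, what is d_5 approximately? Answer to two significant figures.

9.2e-19

First estimate the order: p ≈ ln(d_4/d_3) / ln(d_3/d_2) = ln(9.3517×10⁻¹²/2.0079×10⁻⁷)/ln(2.0079×10⁻⁷/9.5497×10⁻⁵) = ln(4.65745e-05)/ln(0.00210258) ≈ 1.6180.
Then d_5 ≈ d_4·(d_4/d_3)^p = 9.3517×10⁻¹²·(4.65745e-05)^1.6180 = 9.3517×10⁻¹²·9.79634e-08 ≈ 9.161e-19.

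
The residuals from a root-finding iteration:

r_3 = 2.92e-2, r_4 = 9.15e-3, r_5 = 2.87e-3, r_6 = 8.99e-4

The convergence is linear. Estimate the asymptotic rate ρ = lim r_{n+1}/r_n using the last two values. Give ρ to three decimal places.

0.313

ρ ≈ r_6/r_5 = 8.99e-4/2.87e-3 = 0.31324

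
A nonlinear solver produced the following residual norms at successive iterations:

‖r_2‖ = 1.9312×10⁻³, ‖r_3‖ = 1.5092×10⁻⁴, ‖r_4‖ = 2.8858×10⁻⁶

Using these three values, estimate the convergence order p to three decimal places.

p ≈ ln(‖r_4‖/‖r_3‖) / ln(‖r_3‖/‖r_2‖)
  = ln(2.8858×10⁻⁶/1.5092×10⁻⁴) / ln(1.5092×10⁻⁴/1.9312×10⁻³)
  = ln(0.0191214) / ln(0.0781483)
  = -3.956947 / -2.549147 ≈ 1.552263

1.552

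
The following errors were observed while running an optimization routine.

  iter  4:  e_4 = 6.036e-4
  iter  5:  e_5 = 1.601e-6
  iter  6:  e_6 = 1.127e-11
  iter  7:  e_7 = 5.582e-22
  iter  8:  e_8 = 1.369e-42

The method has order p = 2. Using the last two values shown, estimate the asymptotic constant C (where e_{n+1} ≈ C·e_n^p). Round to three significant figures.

4.39

C ≈ e_8 / e_7^2
  = 1.369e-42 / (5.582e-22)^2
  = 1.369e-42 / 3.11587e-43 ≈ 4.3936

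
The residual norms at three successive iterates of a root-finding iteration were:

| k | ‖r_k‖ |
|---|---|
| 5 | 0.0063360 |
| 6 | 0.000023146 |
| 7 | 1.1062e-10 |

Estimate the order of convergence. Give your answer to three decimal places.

2.183

p ≈ ln(‖r_7‖/‖r_6‖) / ln(‖r_6‖/‖r_5‖)
  = ln(1.1062e-10/0.000023146) / ln(0.000023146/0.0063360)
  = ln(4.77923e-06) / ln(0.00365309)
  = -12.251231 / -5.612182 ≈ 2.182971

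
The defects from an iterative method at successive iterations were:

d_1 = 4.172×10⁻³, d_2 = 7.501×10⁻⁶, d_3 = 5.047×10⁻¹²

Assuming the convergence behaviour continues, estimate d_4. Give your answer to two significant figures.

6.7e-26

First estimate the order: p ≈ ln(d_3/d_2) / ln(d_2/d_1) = ln(5.047×10⁻¹²/7.501×10⁻⁶)/ln(7.501×10⁻⁶/4.172×10⁻³) = ln(6.72844e-07)/ln(0.00179794) ≈ 2.2483.
Then d_4 ≈ d_3·(d_3/d_2)^p = 5.047×10⁻¹²·(6.72844e-07)^2.2483 = 5.047×10⁻¹²·1.32831e-14 ≈ 6.704e-26.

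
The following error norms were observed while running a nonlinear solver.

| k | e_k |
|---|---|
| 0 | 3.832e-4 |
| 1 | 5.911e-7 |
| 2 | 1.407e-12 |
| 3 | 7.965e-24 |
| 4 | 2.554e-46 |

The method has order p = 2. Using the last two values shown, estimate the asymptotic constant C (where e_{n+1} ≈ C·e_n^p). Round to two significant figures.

4.0

C ≈ e_4 / e_3^2
  = 2.554e-46 / (7.965e-24)^2
  = 2.554e-46 / 6.34412e-47 ≈ 4.0258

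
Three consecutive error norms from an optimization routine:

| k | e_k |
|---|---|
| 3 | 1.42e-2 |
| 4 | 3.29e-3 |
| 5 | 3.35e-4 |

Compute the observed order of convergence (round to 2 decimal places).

1.56

p ≈ ln(e_5/e_4) / ln(e_4/e_3)
  = ln(3.35e-4/3.29e-3) / ln(3.29e-3/1.42e-2)
  = ln(0.101824) / ln(0.23169)
  = -2.28451 / -1.46236 ≈ 1.56221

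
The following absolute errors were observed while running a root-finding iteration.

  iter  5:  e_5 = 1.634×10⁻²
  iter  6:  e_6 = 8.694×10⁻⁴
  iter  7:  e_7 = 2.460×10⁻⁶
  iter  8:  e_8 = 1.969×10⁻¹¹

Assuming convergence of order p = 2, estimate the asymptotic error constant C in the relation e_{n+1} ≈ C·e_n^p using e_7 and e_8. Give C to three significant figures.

C ≈ e_8 / e_7^2
  = 1.969×10⁻¹¹ / (2.460×10⁻⁶)^2
  = 1.969×10⁻¹¹ / 6.0516e-12 ≈ 3.2537

3.25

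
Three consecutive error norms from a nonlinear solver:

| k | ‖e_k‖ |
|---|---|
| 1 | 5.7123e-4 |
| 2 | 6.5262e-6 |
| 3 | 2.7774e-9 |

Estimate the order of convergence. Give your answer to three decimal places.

p ≈ ln(‖e_3‖/‖e_2‖) / ln(‖e_2‖/‖e_1‖)
  = ln(2.7774e-9/6.5262e-6) / ln(6.5262e-6/5.7123e-4)
  = ln(0.000425577) / ln(0.0114248)
  = -7.762065 / -4.471969 ≈ 1.735715

1.736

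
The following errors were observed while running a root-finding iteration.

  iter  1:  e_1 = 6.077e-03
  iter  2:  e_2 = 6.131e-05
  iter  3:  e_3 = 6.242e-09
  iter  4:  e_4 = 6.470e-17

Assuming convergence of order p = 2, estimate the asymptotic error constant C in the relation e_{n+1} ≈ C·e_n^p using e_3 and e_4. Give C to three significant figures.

1.66

C ≈ e_4 / e_3^2
  = 6.470e-17 / (6.242e-09)^2
  = 6.470e-17 / 3.89626e-17 ≈ 1.6606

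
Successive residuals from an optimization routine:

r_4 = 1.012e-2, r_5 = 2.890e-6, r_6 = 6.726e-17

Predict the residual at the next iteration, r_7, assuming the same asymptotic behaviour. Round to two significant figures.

First estimate the order: p ≈ ln(r_6/r_5) / ln(r_5/r_4) = ln(6.726e-17/2.890e-6)/ln(2.890e-6/1.012e-2) = ln(2.32734e-11)/ln(0.000285573) ≈ 3.0001.
Then r_7 ≈ r_6·(r_6/r_5)^p = 6.726e-17·(2.32734e-11)^3.0001 = 6.726e-17·1.25752e-32 ≈ 8.458e-49.

8.5e-49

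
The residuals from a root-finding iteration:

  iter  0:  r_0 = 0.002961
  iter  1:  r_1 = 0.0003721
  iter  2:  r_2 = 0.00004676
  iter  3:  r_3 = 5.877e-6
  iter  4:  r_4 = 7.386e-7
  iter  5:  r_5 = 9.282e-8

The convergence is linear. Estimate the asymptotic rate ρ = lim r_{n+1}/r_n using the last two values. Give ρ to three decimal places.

0.126

ρ ≈ r_5/r_4 = 9.282e-8/7.386e-7 = 0.12567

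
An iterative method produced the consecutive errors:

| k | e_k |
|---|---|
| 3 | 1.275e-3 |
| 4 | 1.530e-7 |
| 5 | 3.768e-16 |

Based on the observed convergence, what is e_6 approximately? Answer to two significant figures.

First estimate the order: p ≈ ln(e_5/e_4) / ln(e_4/e_3) = ln(3.768e-16/1.530e-7)/ln(1.530e-7/1.275e-3) = ln(2.46275e-09)/ln(0.00012) ≈ 2.1956.
Then e_6 ≈ e_5·(e_5/e_4)^p = 3.768e-16·(2.46275e-09)^2.1956 = 3.768e-16·1.25604e-19 ≈ 4.733e-35.

4.7e-35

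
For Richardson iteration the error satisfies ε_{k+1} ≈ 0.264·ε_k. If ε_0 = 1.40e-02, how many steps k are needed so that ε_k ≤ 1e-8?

11

After k steps, ε_k ≈ 1.40e-02·0.264^k.
Need 0.264^k ≤ 1e-8/1.40e-02 = 7.14286e-07.
k ≥ ln(7.14286e-07)/ln(0.264) = -14.1520/-1.33181 = 10.626.
Smallest integer k = 11.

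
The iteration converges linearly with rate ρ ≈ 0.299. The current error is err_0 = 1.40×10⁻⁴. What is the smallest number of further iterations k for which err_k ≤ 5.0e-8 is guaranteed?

After k steps, err_k ≈ 1.40×10⁻⁴·0.299^k.
Need 0.299^k ≤ 5.0e-8/1.40×10⁻⁴ = 0.000357143.
k ≥ ln(0.000357143)/ln(0.299) = -7.9374/-1.20731 = 6.574.
Smallest integer k = 7.

7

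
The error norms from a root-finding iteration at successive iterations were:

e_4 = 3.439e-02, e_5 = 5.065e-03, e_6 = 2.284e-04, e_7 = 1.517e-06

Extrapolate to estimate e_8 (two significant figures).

4.5e-10

First estimate the order: p ≈ ln(e_7/e_6) / ln(e_6/e_5) = ln(1.517e-06/2.284e-04)/ln(2.284e-04/5.065e-03) = ln(0.00664186)/ln(0.0450938) ≈ 1.6181.
Then e_8 ≈ e_7·(e_7/e_6)^p = 1.517e-06·(0.00664186)^1.6181 = 1.517e-06·0.000299397 ≈ 4.542e-10.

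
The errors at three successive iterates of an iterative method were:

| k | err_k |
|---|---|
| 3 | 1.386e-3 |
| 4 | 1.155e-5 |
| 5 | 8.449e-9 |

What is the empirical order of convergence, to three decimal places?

1.508

p ≈ ln(err_5/err_4) / ln(err_4/err_3)
  = ln(8.449e-9/1.155e-5) / ln(1.155e-5/1.386e-3)
  = ln(0.000731515) / ln(0.00833333)
  = -7.220393 / -4.787492 ≈ 1.508179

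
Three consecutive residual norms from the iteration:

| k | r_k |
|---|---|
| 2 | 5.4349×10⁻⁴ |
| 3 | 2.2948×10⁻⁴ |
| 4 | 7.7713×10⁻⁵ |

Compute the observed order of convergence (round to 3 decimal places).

1.256

p ≈ ln(r_4/r_3) / ln(r_3/r_2)
  = ln(7.7713×10⁻⁵/2.2948×10⁻⁴) / ln(2.2948×10⁻⁴/5.4349×10⁻⁴)
  = ln(0.338648) / ln(0.422234)
  = -1.082794 / -0.862196 ≈ 1.255856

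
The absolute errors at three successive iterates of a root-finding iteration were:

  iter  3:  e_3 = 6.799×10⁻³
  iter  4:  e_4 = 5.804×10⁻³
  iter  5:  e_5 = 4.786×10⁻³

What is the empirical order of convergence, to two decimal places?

1.22

p ≈ ln(e_5/e_4) / ln(e_4/e_3)
  = ln(4.786×10⁻³/5.804×10⁻³) / ln(5.804×10⁻³/6.799×10⁻³)
  = ln(0.824604) / ln(0.853655)
  = -0.19285 / -0.15823 ≈ 1.21880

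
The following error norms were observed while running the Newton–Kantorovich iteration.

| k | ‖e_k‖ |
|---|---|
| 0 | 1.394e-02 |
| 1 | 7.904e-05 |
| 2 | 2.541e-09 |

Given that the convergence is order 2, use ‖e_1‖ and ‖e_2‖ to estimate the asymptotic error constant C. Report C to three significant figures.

C ≈ ‖e_2‖ / ‖e_1‖^2
  = 2.541e-09 / (7.904e-05)^2
  = 2.541e-09 / 6.24732e-09 ≈ 0.40673

0.407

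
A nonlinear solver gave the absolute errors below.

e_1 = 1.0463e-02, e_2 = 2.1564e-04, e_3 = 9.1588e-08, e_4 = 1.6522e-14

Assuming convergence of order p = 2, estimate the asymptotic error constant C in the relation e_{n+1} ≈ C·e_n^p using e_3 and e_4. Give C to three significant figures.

1.97

C ≈ e_4 / e_3^2
  = 1.6522e-14 / (9.1588e-08)^2
  = 1.6522e-14 / 8.38836e-15 ≈ 1.9696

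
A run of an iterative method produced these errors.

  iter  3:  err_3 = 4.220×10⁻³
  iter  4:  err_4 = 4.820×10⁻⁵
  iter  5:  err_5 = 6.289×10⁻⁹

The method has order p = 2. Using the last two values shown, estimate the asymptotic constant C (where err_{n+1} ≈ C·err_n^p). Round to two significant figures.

2.7

C ≈ err_5 / err_4^2
  = 6.289×10⁻⁹ / (4.820×10⁻⁵)^2
  = 6.289×10⁻⁹ / 2.32324e-09 ≈ 2.707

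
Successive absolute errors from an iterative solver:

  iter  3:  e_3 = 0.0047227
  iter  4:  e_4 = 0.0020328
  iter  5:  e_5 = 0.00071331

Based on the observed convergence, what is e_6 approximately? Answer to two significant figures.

1.9e-4

First estimate the order: p ≈ ln(e_5/e_4) / ln(e_4/e_3) = ln(0.00071331/0.0020328)/ln(0.0020328/0.0047227) = ln(0.3509)/ln(0.430432) ≈ 1.2423.
Then e_6 ≈ e_5·(e_5/e_4)^p = 0.00071331·(0.3509)^1.2423 = 0.00071331·0.272258 ≈ 0.0001942.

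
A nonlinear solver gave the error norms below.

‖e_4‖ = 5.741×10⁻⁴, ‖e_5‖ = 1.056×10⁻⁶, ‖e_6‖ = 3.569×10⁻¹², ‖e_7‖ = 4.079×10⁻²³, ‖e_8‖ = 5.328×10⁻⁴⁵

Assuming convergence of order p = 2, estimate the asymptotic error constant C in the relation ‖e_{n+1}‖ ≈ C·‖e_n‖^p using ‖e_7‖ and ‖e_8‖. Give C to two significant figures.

3.2

C ≈ ‖e_8‖ / ‖e_7‖^2
  = 5.328×10⁻⁴⁵ / (4.079×10⁻²³)^2
  = 5.328×10⁻⁴⁵ / 1.66382e-45 ≈ 3.2023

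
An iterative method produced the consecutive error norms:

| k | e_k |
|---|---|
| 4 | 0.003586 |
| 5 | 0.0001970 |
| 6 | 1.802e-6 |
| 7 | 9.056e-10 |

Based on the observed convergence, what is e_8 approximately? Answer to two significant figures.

First estimate the order: p ≈ ln(e_7/e_6) / ln(e_6/e_5) = ln(9.056e-10/1.802e-6)/ln(1.802e-6/0.0001970) = ln(0.000502553)/ln(0.00914721) ≈ 1.6181.
Then e_8 ≈ e_7·(e_7/e_6)^p = 9.056e-10·(0.000502553)^1.6181 = 9.056e-10·4.59391e-06 ≈ 4.16e-15.

4.2e-15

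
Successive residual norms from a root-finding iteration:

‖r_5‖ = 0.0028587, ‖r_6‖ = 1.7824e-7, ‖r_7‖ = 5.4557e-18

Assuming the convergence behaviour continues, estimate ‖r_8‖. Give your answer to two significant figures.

2.8e-44

First estimate the order: p ≈ ln(‖r_7‖/‖r_6‖) / ln(‖r_6‖/‖r_5‖) = ln(5.4557e-18/1.7824e-7)/ln(1.7824e-7/0.0028587) = ln(3.06087e-11)/ln(6.235e-05) ≈ 2.5003.
Then ‖r_8‖ ≈ ‖r_7‖·(‖r_7‖/‖r_6‖)^p = 5.4557e-18·(3.06087e-11)^2.5003 = 5.4557e-18·5.14586e-27 ≈ 2.807e-44.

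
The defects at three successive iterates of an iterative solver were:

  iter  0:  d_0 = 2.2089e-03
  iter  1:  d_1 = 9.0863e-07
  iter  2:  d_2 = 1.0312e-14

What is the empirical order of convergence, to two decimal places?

2.35

p ≈ ln(d_2/d_1) / ln(d_1/d_0)
  = ln(1.0312e-14/9.0863e-07) / ln(9.0863e-07/2.2089e-03)
  = ln(1.1349e-08) / ln(0.00041135)
  = -18.29414 / -7.79607 ≈ 2.34658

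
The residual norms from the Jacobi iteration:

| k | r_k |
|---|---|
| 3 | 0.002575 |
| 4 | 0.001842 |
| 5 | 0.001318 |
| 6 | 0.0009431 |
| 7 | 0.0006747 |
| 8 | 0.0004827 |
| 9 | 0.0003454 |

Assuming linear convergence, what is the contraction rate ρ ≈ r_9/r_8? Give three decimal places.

0.716

ρ ≈ r_9/r_8 = 0.0003454/0.0004827 = 0.71556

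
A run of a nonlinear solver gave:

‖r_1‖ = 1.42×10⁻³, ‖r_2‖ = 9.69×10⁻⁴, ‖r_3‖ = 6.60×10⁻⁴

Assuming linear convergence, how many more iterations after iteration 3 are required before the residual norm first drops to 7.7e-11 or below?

Rate ρ ≈ ‖r_3‖/‖r_2‖ = 6.60×10⁻⁴/9.69×10⁻⁴ = 0.6811.
After j more steps, ‖r_{3+j}‖ ≈ 6.60×10⁻⁴·ρ^j; need ρ^j ≤ 7.7e-11/6.60×10⁻⁴ = 1.16667e-07.
j ≥ ln(1.16667e-07)/ln(0.6811) = -15.9639/-0.38405 = 41.567.
So 42 more iterations are needed.

42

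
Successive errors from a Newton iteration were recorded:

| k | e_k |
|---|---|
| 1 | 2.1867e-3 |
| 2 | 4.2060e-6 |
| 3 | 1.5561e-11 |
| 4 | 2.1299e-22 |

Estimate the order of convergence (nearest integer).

2

Consecutive ratios: e_4/e_3 = 2.1299e-22/1.5561e-11 = 1.36874e-11, e_3/e_2 = 1.5561e-11/4.2060e-6 = 3.69971e-06.
p ≈ ln(1.36874e-11)/ln(3.69971e-06) = -25.0145/-12.5073 ≈ 2.00.
So the convergence is quadratic (order 2).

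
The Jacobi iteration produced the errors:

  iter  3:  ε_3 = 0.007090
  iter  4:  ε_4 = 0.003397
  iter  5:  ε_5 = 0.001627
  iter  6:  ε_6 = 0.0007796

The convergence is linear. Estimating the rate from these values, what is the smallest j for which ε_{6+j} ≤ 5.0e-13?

29

Rate ρ ≈ ε_6/ε_5 = 0.0007796/0.001627 = 0.4792.
After j more steps, ε_{6+j} ≈ 0.0007796·ρ^j; need ρ^j ≤ 5.0e-13/0.0007796 = 6.41355e-10.
j ≥ ln(6.41355e-10)/ln(0.4792) = -21.1674/-0.73564 = 28.774.
So 29 more iterations are needed.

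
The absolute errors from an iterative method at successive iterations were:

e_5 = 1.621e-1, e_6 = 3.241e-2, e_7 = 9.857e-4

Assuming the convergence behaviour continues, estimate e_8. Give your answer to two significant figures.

First estimate the order: p ≈ ln(e_7/e_6) / ln(e_6/e_5) = ln(9.857e-4/3.241e-2)/ln(3.241e-2/1.621e-1) = ln(0.0304135)/ln(0.199938) ≈ 2.1698.
Then e_8 ≈ e_7·(e_7/e_6)^p = 9.857e-4·(0.0304135)^2.1698 = 9.857e-4·0.000511161 ≈ 5.039e-07.

5.0e-7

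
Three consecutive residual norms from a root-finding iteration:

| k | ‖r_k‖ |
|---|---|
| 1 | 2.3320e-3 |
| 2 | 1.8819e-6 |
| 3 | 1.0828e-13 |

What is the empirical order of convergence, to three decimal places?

2.341

p ≈ ln(‖r_3‖/‖r_2‖) / ln(‖r_2‖/‖r_1‖)
  = ln(1.0828e-13/1.8819e-6) / ln(1.8819e-6/2.3320e-3)
  = ln(5.75376e-08) / ln(0.00080699)
  = -16.670827 / -7.122199 ≈ 2.340685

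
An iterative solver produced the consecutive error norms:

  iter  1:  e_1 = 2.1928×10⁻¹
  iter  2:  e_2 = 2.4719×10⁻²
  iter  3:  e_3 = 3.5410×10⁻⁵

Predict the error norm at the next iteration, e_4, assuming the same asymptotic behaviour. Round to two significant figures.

First estimate the order: p ≈ ln(e_3/e_2) / ln(e_2/e_1) = ln(3.5410×10⁻⁵/2.4719×10⁻²)/ln(2.4719×10⁻²/2.1928×10⁻¹) = ln(0.0014325)/ln(0.112728) ≈ 3.0000.
Then e_4 ≈ e_3·(e_3/e_2)^p = 3.5410×10⁻⁵·(0.0014325)^3.0000 = 3.5410×10⁻⁵·2.93957e-09 ≈ 1.041e-13.

1.0e-13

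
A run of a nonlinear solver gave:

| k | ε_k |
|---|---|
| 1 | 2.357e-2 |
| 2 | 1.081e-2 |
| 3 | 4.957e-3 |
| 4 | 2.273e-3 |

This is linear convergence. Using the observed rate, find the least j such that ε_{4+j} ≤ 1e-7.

13

Rate ρ ≈ ε_4/ε_3 = 2.273e-3/4.957e-3 = 0.4585.
After j more steps, ε_{4+j} ≈ 2.273e-3·ρ^j; need ρ^j ≤ 1e-7/2.273e-3 = 4.39947e-05.
j ≥ ln(4.39947e-05)/ln(0.4585) = -10.0314/-0.77979 = 12.864.
So 13 more iterations are needed.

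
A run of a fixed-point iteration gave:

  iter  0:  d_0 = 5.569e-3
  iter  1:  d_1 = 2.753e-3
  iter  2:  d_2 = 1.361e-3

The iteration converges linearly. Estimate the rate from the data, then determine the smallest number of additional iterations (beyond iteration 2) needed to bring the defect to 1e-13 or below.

Rate ρ ≈ d_2/d_1 = 1.361e-3/2.753e-3 = 0.4944.
After j more steps, d_{2+j} ≈ 1.361e-3·ρ^j; need ρ^j ≤ 1e-13/1.361e-3 = 7.34754e-11.
j ≥ ln(7.34754e-11)/ln(0.4944) = -23.3341/-0.70441 = 33.126.
So 34 more iterations are needed.

34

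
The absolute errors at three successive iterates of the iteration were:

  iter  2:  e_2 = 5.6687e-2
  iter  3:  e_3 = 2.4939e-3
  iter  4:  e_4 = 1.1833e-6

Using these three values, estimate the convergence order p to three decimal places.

2.450

p ≈ ln(e_4/e_3) / ln(e_3/e_2)
  = ln(1.1833e-6/2.4939e-3) / ln(2.4939e-3/5.6687e-2)
  = ln(0.000474478) / ln(0.0439942)
  = -7.653295 / -3.123697 ≈ 2.450076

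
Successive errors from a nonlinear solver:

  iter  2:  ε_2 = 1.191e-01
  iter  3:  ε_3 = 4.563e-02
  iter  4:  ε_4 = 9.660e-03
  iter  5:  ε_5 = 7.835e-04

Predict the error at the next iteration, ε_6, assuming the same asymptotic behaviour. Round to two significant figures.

First estimate the order: p ≈ ln(ε_5/ε_4) / ln(ε_4/ε_3) = ln(7.835e-04/9.660e-03)/ln(9.660e-03/4.563e-02) = ln(0.0811077)/ln(0.211703) ≈ 1.6179.
Then ε_6 ≈ ε_5·(ε_5/ε_4)^p = 7.835e-04·(0.0811077)^1.6179 = 7.835e-04·0.017178 ≈ 1.346e-05.

1.3e-5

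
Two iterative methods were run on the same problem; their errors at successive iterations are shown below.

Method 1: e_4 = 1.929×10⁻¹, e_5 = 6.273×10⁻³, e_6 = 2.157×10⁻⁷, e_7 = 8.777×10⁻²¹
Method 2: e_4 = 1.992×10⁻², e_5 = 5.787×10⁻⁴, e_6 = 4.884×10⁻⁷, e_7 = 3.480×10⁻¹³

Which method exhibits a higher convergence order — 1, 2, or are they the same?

1

Method 1: p ≈ ln(8.777×10⁻²¹/2.157×10⁻⁷)/ln(2.157×10⁻⁷/6.273×10⁻³) ≈ 3.00.
Method 2: p ≈ ln(3.480×10⁻¹³/4.884×10⁻⁷)/ln(4.884×10⁻⁷/5.787×10⁻⁴) ≈ 2.00.
Method 1 has the higher order (≈3.0 vs ≈2.0).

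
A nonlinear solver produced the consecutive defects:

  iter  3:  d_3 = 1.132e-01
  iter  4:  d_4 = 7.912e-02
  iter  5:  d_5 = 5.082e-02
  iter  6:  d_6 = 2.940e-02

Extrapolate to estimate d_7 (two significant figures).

First estimate the order: p ≈ ln(d_6/d_5) / ln(d_5/d_4) = ln(2.940e-02/5.082e-02)/ln(5.082e-02/7.912e-02) = ln(0.578512)/ln(0.642315) ≈ 1.2363.
Then d_7 ≈ d_6·(d_6/d_5)^p = 2.940e-02·(0.578512)^1.2363 = 2.940e-02·0.508331 ≈ 0.01494.

1.5e-2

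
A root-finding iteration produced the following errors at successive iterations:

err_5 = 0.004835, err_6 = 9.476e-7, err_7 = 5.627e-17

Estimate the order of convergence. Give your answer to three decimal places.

2.758

p ≈ ln(err_7/err_6) / ln(err_6/err_5)
  = ln(5.627e-17/9.476e-7) / ln(9.476e-7/0.004835)
  = ln(5.93816e-11) / ln(0.000195988)
  = -23.547037 / -8.537457 ≈ 2.758086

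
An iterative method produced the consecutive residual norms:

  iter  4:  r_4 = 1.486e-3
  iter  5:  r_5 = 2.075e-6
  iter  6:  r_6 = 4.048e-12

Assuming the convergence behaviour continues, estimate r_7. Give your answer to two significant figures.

1.5e-23

First estimate the order: p ≈ ln(r_6/r_5) / ln(r_5/r_4) = ln(4.048e-12/2.075e-6)/ln(2.075e-6/1.486e-3) = ln(1.95084e-06)/ln(0.00139637) ≈ 1.9999.
Then r_7 ≈ r_6·(r_6/r_5)^p = 4.048e-12·(1.95084e-06)^1.9999 = 4.048e-12·3.81078e-12 ≈ 1.543e-23.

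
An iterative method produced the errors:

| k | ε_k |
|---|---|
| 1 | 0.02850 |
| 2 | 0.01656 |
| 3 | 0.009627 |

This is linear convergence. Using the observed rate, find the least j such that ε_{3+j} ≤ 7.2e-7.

18

Rate ρ ≈ ε_3/ε_2 = 0.009627/0.01656 = 0.5813.
After j more steps, ε_{3+j} ≈ 0.009627·ρ^j; need ρ^j ≤ 7.2e-7/0.009627 = 7.47897e-05.
j ≥ ln(7.47897e-05)/ln(0.5813) = -9.5008/-0.54249 = 17.513.
So 18 more iterations are needed.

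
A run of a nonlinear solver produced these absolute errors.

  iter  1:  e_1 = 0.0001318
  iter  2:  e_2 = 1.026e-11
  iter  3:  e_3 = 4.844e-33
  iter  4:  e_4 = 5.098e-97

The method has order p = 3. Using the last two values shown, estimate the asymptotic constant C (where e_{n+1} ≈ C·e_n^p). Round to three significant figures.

4.49

C ≈ e_4 / e_3^3
  = 5.098e-97 / (4.844e-33)^3
  = 5.098e-97 / 1.13661e-97 ≈ 4.4853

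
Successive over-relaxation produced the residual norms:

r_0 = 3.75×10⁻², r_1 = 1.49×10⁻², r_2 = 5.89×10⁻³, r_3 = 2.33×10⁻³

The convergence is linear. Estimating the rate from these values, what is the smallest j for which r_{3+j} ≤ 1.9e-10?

Rate ρ ≈ r_3/r_2 = 2.33×10⁻³/5.89×10⁻³ = 0.3956.
After j more steps, r_{3+j} ≈ 2.33×10⁻³·ρ^j; need ρ^j ≤ 1.9e-10/2.33×10⁻³ = 8.15451e-08.
j ≥ ln(8.15451e-08)/ln(0.3956) = -16.3221/-0.92735 = 17.601.
So 18 more iterations are needed.

18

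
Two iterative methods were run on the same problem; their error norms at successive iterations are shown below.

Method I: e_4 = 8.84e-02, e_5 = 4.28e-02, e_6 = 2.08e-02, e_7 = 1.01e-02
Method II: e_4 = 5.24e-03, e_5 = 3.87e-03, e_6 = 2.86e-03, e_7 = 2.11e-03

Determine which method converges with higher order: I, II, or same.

Method I: p ≈ ln(1.01e-02/2.08e-02)/ln(2.08e-02/4.28e-02) ≈ 1.00.
Method II: p ≈ ln(2.11e-03/2.86e-03)/ln(2.86e-03/3.87e-03) ≈ 1.01.
Both orders ≈ 1.0 — effectively the same.

same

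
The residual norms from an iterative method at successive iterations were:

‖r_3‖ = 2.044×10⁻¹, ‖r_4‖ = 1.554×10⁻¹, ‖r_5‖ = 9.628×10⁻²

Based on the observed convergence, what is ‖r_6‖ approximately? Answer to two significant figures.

4.2e-2

First estimate the order: p ≈ ln(‖r_5‖/‖r_4‖) / ln(‖r_4‖/‖r_3‖) = ln(9.628×10⁻²/1.554×10⁻¹)/ln(1.554×10⁻¹/2.044×10⁻¹) = ln(0.619562)/ln(0.760274) ≈ 1.7467.
Then ‖r_6‖ ≈ ‖r_5‖·(‖r_5‖/‖r_4‖)^p = 9.628×10⁻²·(0.619562)^1.7467 = 9.628×10⁻²·0.433346 ≈ 0.04172.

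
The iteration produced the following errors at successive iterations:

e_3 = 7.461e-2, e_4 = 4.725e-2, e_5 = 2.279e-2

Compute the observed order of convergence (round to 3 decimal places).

p ≈ ln(e_5/e_4) / ln(e_4/e_3)
  = ln(2.279e-2/4.725e-2) / ln(4.725e-2/7.461e-2)
  = ln(0.482328) / ln(0.633293)
  = -0.729131 / -0.456822 ≈ 1.596094

1.596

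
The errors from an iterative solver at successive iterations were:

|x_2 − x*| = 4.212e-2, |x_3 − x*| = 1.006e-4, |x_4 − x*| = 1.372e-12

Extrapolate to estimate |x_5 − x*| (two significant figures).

First estimate the order: p ≈ ln(|x_4 − x*|/|x_3 − x*|) / ln(|x_3 − x*|/|x_2 − x*|) = ln(1.372e-12/1.006e-4)/ln(1.006e-4/4.212e-2) = ln(1.36382e-08)/ln(0.00238841) ≈ 2.9998.
Then |x_5 − x*| ≈ |x_4 − x*|·(|x_4 − x*|/|x_3 − x*|)^p = 1.372e-12·(1.36382e-08)^2.9998 = 1.372e-12·2.54592e-24 ≈ 3.493e-36.

3.5e-36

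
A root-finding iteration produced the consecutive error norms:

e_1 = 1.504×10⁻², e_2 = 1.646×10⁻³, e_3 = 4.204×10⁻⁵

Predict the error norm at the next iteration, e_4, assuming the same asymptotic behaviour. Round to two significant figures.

First estimate the order: p ≈ ln(e_3/e_2) / ln(e_2/e_1) = ln(4.204×10⁻⁵/1.646×10⁻³)/ln(1.646×10⁻³/1.504×10⁻²) = ln(0.0255407)/ln(0.109441) ≈ 1.6577.
Then e_4 ≈ e_3·(e_3/e_2)^p = 4.204×10⁻⁵·(0.0255407)^1.6577 = 4.204×10⁻⁵·0.00228913 ≈ 9.624e-08.

9.6e-8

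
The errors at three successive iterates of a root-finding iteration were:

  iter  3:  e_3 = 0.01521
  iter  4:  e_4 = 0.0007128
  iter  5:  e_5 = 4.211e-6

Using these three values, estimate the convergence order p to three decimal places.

p ≈ ln(e_5/e_4) / ln(e_4/e_3)
  = ln(4.211e-6/0.0007128) / ln(0.0007128/0.01521)
  = ln(0.00590769) / ln(0.0468639)
  = -5.131500 / -3.060508 ≈ 1.676682

1.677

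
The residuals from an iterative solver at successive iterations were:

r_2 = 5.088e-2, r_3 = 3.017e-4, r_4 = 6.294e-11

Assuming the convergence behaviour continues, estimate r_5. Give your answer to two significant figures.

First estimate the order: p ≈ ln(r_4/r_3) / ln(r_3/r_2) = ln(6.294e-11/3.017e-4)/ln(3.017e-4/5.088e-2) = ln(2.08618e-07)/ln(0.00592964) ≈ 2.9999.
Then r_5 ≈ r_4·(r_4/r_3)^p = 6.294e-11·(2.08618e-07)^2.9999 = 6.294e-11·9.09334e-21 ≈ 5.723e-31.

5.7e-31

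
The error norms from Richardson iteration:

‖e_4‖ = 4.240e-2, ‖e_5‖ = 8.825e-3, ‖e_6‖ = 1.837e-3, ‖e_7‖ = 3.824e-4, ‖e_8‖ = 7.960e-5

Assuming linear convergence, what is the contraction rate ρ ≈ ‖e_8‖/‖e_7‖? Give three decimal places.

0.208

ρ ≈ ‖e_8‖/‖e_7‖ = 7.960e-5/3.824e-4 = 0.20816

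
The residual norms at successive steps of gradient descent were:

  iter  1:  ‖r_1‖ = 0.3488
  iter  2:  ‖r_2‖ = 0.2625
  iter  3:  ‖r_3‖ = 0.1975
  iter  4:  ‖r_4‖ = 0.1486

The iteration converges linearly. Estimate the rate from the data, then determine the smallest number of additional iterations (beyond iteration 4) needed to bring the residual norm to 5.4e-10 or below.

69

Rate ρ ≈ ‖r_4‖/‖r_3‖ = 0.1486/0.1975 = 0.7524.
After j more steps, ‖r_{4+j}‖ ≈ 0.1486·ρ^j; need ρ^j ≤ 5.4e-10/0.1486 = 3.63392e-09.
j ≥ ln(3.63392e-09)/ln(0.7524) = -19.4330/-0.28449 = 68.308.
So 69 more iterations are needed.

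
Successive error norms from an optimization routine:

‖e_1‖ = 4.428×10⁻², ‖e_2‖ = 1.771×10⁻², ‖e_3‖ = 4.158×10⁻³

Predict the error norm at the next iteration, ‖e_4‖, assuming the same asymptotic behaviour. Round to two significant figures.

First estimate the order: p ≈ ln(‖e_3‖/‖e_2‖) / ln(‖e_2‖/‖e_1‖) = ln(4.158×10⁻³/1.771×10⁻²)/ln(1.771×10⁻²/4.428×10⁻²) = ln(0.234783)/ln(0.399955) ≈ 1.5813.
Then ‖e_4‖ ≈ ‖e_3‖·(‖e_3‖/‖e_2‖)^p = 4.158×10⁻³·(0.234783)^1.5813 = 4.158×10⁻³·0.10112 ≈ 0.0004205.

4.2e-4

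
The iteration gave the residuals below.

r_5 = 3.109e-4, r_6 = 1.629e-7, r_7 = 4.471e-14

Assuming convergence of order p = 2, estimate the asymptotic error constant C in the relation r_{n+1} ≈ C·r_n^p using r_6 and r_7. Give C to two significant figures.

C ≈ r_7 / r_6^2
  = 4.471e-14 / (1.629e-7)^2
  = 4.471e-14 / 2.65364e-14 ≈ 1.6849

1.7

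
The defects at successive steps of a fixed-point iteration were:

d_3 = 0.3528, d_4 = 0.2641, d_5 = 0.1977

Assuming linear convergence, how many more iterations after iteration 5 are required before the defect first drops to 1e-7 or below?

51

Rate ρ ≈ d_5/d_4 = 0.1977/0.2641 = 0.7486.
After j more steps, d_{5+j} ≈ 0.1977·ρ^j; need ρ^j ≤ 1e-7/0.1977 = 5.05817e-07.
j ≥ ln(5.05817e-07)/ln(0.7486) = -14.4971/-0.28955 = 50.068.
So 51 more iterations are needed.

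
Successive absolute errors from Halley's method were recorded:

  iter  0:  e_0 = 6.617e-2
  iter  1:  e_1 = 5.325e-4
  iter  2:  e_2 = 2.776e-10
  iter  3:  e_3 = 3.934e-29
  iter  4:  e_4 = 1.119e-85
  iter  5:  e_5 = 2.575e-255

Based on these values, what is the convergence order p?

3

Consecutive ratios: e_5/e_4 = 2.575e-255/1.119e-85 = 2.30116e-170, e_4/e_3 = 1.119e-85/3.934e-29 = 2.84443e-57.
p ≈ ln(2.30116e-170)/ln(2.84443e-57) = -390.6061/-130.2020 ≈ 3.00.
So the convergence is cubic (order 3).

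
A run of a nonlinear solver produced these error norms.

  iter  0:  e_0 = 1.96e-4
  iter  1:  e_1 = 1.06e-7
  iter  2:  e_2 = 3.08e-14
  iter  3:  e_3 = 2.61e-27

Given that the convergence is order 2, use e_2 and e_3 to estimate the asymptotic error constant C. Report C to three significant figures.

C ≈ e_3 / e_2^2
  = 2.61e-27 / (3.08e-14)^2
  = 2.61e-27 / 9.4864e-28 ≈ 2.7513

2.75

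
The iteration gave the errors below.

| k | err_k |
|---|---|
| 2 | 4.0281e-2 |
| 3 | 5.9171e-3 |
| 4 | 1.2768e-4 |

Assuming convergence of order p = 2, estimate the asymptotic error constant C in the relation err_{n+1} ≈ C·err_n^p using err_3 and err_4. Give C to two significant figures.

C ≈ err_4 / err_3^2
  = 1.2768e-4 / (5.9171e-3)^2
  = 1.2768e-4 / 3.50121e-05 ≈ 3.6467

3.6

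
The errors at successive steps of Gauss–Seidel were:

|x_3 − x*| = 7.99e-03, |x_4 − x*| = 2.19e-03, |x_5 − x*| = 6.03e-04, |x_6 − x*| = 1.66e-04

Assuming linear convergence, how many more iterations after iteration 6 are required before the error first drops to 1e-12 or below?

Rate ρ ≈ |x_6 − x*|/|x_5 − x*| = 1.66e-04/6.03e-04 = 0.2753.
After j more steps, |x_{6+j} − x*| ≈ 1.66e-04·ρ^j; need ρ^j ≤ 1e-12/1.66e-04 = 6.0241e-09.
j ≥ ln(6.0241e-09)/ln(0.2753) = -18.9275/-1.28989 = 14.674.
So 15 more iterations are needed.

15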